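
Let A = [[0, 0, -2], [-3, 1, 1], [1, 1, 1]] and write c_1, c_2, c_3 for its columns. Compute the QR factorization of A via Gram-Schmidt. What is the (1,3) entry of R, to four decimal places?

r_{13} = -0.6325

c_1 = (0, -3, 1); ‖c_1‖ = 3.1623, so e_1 = (0.0000, -0.9487, 0.3162).
r_{13} = e_1·c_3 = -0.6325.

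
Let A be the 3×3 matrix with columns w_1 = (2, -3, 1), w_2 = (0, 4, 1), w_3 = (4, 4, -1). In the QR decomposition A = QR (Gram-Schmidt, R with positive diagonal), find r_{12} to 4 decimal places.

r_{12} = -2.9399

w_1 = (2, -3, 1); ‖w_1‖ = 3.7417, so e_1 = (0.5345, -0.8018, 0.2673).
r_{12} = e_1·w_2 = -2.9399.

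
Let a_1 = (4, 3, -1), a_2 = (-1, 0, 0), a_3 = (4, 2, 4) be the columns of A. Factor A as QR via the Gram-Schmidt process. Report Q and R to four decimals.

Q = [[0.7845, -0.6202, 0.0000], [0.5883, 0.7442, 0.3162], [-0.1961, -0.2481, 0.9487]], R = [[5.0990, -0.7845, 3.5301], [0.0000, 0.6202, -1.9846], [0.0000, 0.0000, 4.4272]]

a_1 = (4, 3, -1); ‖a_1‖ = 5.0990, so e_1 = (0.7845, 0.5883, -0.1961).
e_1·a_2 = 0.7845·(-1) + 0.5883·0 + (-0.1961)·0 = -0.7845.
u_2 = a_2 + 0.7845·e_1 = (-0.3846, 0.4615, -0.1538).
‖u_2‖ = 0.6202, so e_2 = (-0.6202, 0.7442, -0.2481).
e_1·a_3 = 0.7845·4 + 0.5883·2 + (-0.1961)·4 = 3.5301; e_2·a_3 = (-0.6202)·4 + 0.7442·2 + (-0.2481)·4 = -1.9846.
u_3 = a_3 − 3.5301·e_1 + 1.9846·e_2 = (0.0000, 1.4000, 4.2000).
‖u_3‖ = 4.4272, so e_3 = (0.0000, 0.3162, 0.9487).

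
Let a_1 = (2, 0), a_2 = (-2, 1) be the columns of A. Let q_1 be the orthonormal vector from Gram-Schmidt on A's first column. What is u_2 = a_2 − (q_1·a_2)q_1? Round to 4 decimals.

a_1 = (2, 0); ‖a_1‖ = 2.0000, so q_1 = (1.0000, 0.0000).
q_1·a_2 = 1.0000·(-2) + 0.0000·1 = -2.0000.
u_2 = a_2 + 2.0000·q_1 = (0.0000, 1.0000).

u_2 = (0.0000, 1.0000)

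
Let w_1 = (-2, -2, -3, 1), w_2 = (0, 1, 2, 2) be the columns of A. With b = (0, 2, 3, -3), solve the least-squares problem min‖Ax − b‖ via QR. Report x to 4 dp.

x = (-1.0476, -0.4762)

w_1 = (-2, -2, -3, 1); ‖w_1‖ = 4.2426, so q_1 = (-0.4714, -0.4714, -0.7071, 0.2357).
q_1·w_2 = (-0.4714)·0 + (-0.4714)·1 + (-0.7071)·2 + 0.2357·2 = -1.4142.
u_2 = w_2 + 1.4142·q_1 = (-0.6667, 0.3333, 1.0000, 2.3333).
‖u_2‖ = 2.6458, so q_2 = (-0.2520, 0.1260, 0.3780, 0.8819).
Qᵀb = (-3.7712, -1.2599).
Back-substitute: x_2 = -1.2599/2.6458 = -0.4762.
x_1 = (-3.7712 + 1.4142·(-0.4762))/4.2426 = -1.0476.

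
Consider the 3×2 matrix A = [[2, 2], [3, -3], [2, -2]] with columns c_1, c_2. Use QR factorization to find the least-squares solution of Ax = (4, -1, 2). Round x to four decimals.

c_1 = (2, 3, 2); ‖c_1‖ = 4.1231, so e_1 = (0.4851, 0.7276, 0.4851).
e_1·c_2 = 0.4851·2 + 0.7276·(-3) + 0.4851·(-2) = -2.1828.
u_2 = c_2 + 2.1828·e_1 = (3.0588, -1.4118, -0.9412).
‖u_2‖ = 3.4979, so e_2 = (0.8745, -0.4036, -0.2691).
Qᵀb = (2.1828, 3.3634).
Back-substitute: x_2 = 3.3634/3.4979 = 0.9615.
x_1 = (2.1828 + 2.1828·0.9615)/4.1231 = 1.0385.

x = (1.0385, 0.9615)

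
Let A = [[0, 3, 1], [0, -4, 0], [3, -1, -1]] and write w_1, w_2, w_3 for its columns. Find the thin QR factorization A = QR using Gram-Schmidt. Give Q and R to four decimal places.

w_1 = (0, 0, 3); ‖w_1‖ = 3.0000, so q_1 = (0.0000, 0.0000, 1.0000).
q_1·w_2 = 0.0000·3 + 0.0000·(-4) + 1.0000·(-1) = -1.0000.
u_2 = w_2 + 1.0000·q_1 = (3.0000, -4.0000, 0.0000).
‖u_2‖ = 5.0000, so q_2 = (0.6000, -0.8000, 0.0000).
q_1·w_3 = 0.0000·1 + 0.0000·0 + 1.0000·(-1) = -1.0000; q_2·w_3 = 0.6000·1 + (-0.8000)·0 + 0.0000·(-1) = 0.6000.
u_3 = w_3 + 1.0000·q_1 − 0.6000·q_2 = (0.6400, 0.4800, 0.0000).
‖u_3‖ = 0.8000, so q_3 = (0.8000, 0.6000, 0.0000).

Q = [[0.0000, 0.6000, 0.8000], [0.0000, -0.8000, 0.6000], [1.0000, 0.0000, 0.0000]], R = [[3.0000, -1.0000, -1.0000], [0.0000, 5.0000, 0.6000], [0.0000, 0.0000, 0.8000]]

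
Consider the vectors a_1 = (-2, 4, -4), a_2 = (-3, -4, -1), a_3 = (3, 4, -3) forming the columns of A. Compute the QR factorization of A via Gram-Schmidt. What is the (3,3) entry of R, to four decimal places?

r_{33} = 2.6667

a_1 = (-2, 4, -4); ‖a_1‖ = 6.0000, so e_1 = (-0.3333, 0.6667, -0.6667).
e_1·a_2 = (-0.3333)·(-3) + 0.6667·(-4) + (-0.6667)·(-1) = -1.0000.
u_2 = a_2 + 1.0000·e_1 = (-3.3333, -3.3333, -1.6667).
‖u_2‖ = 5.0000, so e_2 = (-0.6667, -0.6667, -0.3333).
e_1·a_3 = (-0.3333)·3 + 0.6667·4 + (-0.6667)·(-3) = 3.6667; e_2·a_3 = (-0.6667)·3 + (-0.6667)·4 + (-0.3333)·(-3) = -3.6667.
u_3 = a_3 − 3.6667·e_1 + 3.6667·e_2 = (1.7778, -0.8889, -1.7778).
r_{33} = ‖u_3‖ = 2.6667.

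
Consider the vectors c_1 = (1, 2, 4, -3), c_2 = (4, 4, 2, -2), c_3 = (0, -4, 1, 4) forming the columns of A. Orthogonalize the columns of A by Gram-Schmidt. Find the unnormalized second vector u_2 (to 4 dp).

u_2 = (3.1333, 2.2667, -1.4667, 0.6000)

c_1 = (1, 2, 4, -3); ‖c_1‖ = 5.4772, so e_1 = (0.1826, 0.3651, 0.7303, -0.5477).
e_1·c_2 = 0.1826·4 + 0.3651·4 + 0.7303·2 + (-0.5477)·(-2) = 4.7469.
u_2 = c_2 − 4.7469·e_1 = (3.1333, 2.2667, -1.4667, 0.6000).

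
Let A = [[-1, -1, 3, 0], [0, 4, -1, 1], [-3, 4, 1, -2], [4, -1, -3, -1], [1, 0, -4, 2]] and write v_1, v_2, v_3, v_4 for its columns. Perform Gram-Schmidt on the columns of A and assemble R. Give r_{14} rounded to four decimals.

r_{14} = 0.7698

e_1 = v_1/‖v_1‖ = (-1, 0, -3, 4, 1)/5.1962 = (-0.1925, 0.0000, -0.5774, 0.7698, 0.1925).
r_{14} = e_1·v_4 = 0.7698.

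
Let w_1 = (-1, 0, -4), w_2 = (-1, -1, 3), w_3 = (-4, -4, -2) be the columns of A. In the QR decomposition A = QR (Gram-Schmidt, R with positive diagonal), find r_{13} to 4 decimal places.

w_1 = (-1, 0, -4); ‖w_1‖ = 4.1231, so e_1 = (-0.2425, 0.0000, -0.9701).
r_{13} = e_1·w_3 = 2.9104.

r_{13} = 2.9104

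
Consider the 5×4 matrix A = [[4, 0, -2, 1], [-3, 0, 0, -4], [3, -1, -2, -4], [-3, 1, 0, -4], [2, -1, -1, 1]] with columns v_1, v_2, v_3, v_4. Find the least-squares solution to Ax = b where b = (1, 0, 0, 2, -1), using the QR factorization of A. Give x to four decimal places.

q_1 = v_1/‖v_1‖ = (4, -3, 3, -3, 2)/6.8557 = (0.5835, -0.4376, 0.4376, -0.4376, 0.2917).
r_{12} = q_1·v_2 = -1.1669.
u_2 = v_2 + 1.1669·q_1 = (0.6809, -0.5106, -0.4894, 0.4894, -0.6596).
‖u_2‖ = 1.2800, so q_2 = (0.5319, -0.3989, -0.3823, 0.3823, -0.5153).
r_{13} = q_1·v_3 = -2.3338; r_{23} = q_2·v_3 = 0.2161.
u_3 = v_3 + 2.3338·q_1 − 0.2161·q_2 = (-0.7532, -0.9351, -0.8961, -1.1039, -0.2078).
‖u_3‖ = 1.8726, so q_3 = (-0.4023, -0.4994, -0.4785, -0.5895, -0.1110).
r_{14} = q_1·v_4 = 2.6256; r_{24} = q_2·v_4 = 1.6124; r_{34} = q_3·v_4 = 5.7564.
u_4 = v_4 − 2.6256·q_1 − 1.6124·q_2 − 5.7564·q_3 = (0.9259, 0.6667, -1.7778, -0.0741, 1.7037).
‖u_4‖ = 2.7148, so q_4 = (0.3411, 0.2456, -0.6548, -0.0273, 0.6276).
Qᵀb = (-0.5835, 1.8119, -1.4703, -0.3411).
Back-substitute: x_4 = -0.3411/2.7148 = -0.1256.
x_3 = (-1.4703 − 5.7564·(-0.1256))/1.8726 = -0.3990.
x_2 = (1.8119 − 0.2161·(-0.3990) − 1.6124·(-0.1256))/1.2800 = 1.6412.
x_1 = (-0.5835 + 1.1669·1.6412 + 2.3338·(-0.3990) − 2.6256·(-0.1256))/6.8557 = 0.1065.

x = (0.1065, 1.6412, -0.3990, -0.1256)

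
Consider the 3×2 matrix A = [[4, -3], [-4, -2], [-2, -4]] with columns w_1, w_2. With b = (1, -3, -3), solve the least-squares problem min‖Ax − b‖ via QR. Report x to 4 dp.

x = (0.5623, 0.4397)

e_1 = w_1/‖w_1‖ = (4, -4, -2)/6.0000 = (0.6667, -0.6667, -0.3333).
r_{12} = e_1·w_2 = 0.6667.
u_2 = w_2 − 0.6667·e_1 = (-3.4444, -1.5556, -3.7778).
‖u_2‖ = 5.3437, so e_2 = (-0.6446, -0.2911, -0.7070).
Qᵀb = (3.6667, 2.3496).
Back-substitute: x_2 = 2.3496/5.3437 = 0.4397.
x_1 = (3.6667 − 0.6667·0.4397)/6.0000 = 0.5623.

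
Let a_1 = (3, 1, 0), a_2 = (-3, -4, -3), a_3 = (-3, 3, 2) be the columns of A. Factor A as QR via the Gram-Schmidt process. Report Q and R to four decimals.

Q = [[0.9487, 0.2176, -0.2294], [0.3162, -0.6529, 0.6882], [0.0000, -0.7255, -0.6882]], R = [[3.1623, -4.1110, -1.8974], [0.0000, 4.1352, -4.0627], [0.0000, 0.0000, 1.3765]]

a_1 = (3, 1, 0); ‖a_1‖ = 3.1623, so e_1 = (0.9487, 0.3162, 0.0000).
e_1·a_2 = 0.9487·(-3) + 0.3162·(-4) + 0.0000·(-3) = -4.1110.
u_2 = a_2 + 4.1110·e_1 = (0.9000, -2.7000, -3.0000).
‖u_2‖ = 4.1352, so e_2 = (0.2176, -0.6529, -0.7255).
e_1·a_3 = 0.9487·(-3) + 0.3162·3 + 0.0000·2 = -1.8974; e_2·a_3 = 0.2176·(-3) + (-0.6529)·3 + (-0.7255)·2 = -4.0627.
u_3 = a_3 + 1.8974·e_1 + 4.0627·e_2 = (-0.3158, 0.9474, -0.9474).
‖u_3‖ = 1.3765, so e_3 = (-0.2294, 0.6882, -0.6882).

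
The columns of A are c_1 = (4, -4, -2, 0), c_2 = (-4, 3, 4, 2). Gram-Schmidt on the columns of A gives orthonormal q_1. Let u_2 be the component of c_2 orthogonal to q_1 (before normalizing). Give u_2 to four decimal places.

c_1 = (4, -4, -2, 0); ‖c_1‖ = 6.0000, so q_1 = (0.6667, -0.6667, -0.3333, 0.0000).
q_1·c_2 = 0.6667·(-4) + (-0.6667)·3 + (-0.3333)·4 + 0.0000·2 = -6.0000.
u_2 = c_2 + 6.0000·q_1 = (0.0000, -1.0000, 2.0000, 2.0000).

u_2 = (0.0000, -1.0000, 2.0000, 2.0000)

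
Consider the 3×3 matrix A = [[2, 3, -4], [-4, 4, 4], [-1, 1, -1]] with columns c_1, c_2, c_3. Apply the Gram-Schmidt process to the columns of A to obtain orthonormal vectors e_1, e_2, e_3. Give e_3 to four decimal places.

c_1 = (2, -4, -1); ‖c_1‖ = 4.5826, so e_1 = (0.4364, -0.8729, -0.2182).
e_1·c_2 = 0.4364·3 + (-0.8729)·4 + (-0.2182)·1 = -2.4004.
u_2 = c_2 + 2.4004·e_1 = (4.0476, 1.9048, 0.4762).
‖u_2‖ = 4.4987, so e_2 = (0.8997, 0.4234, 0.1059).
e_1·c_3 = 0.4364·(-4) + (-0.8729)·4 + (-0.2182)·(-1) = -5.0190; e_2·c_3 = 0.8997·(-4) + 0.4234·4 + 0.1059·(-1) = -2.0112.
u_3 = c_3 + 5.0190·e_1 + 2.0112·e_2 = (0.0000, 0.4706, -1.8824).
‖u_3‖ = 1.9403, so e_3 = (0.0000, 0.2425, -0.9701).

e_3 = (0.0000, 0.2425, -0.9701)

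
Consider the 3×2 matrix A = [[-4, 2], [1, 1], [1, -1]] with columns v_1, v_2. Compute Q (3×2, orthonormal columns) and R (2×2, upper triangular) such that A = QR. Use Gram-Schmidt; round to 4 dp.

q_1 = v_1/‖v_1‖ = (-4, 1, 1)/4.2426 = (-0.9428, 0.2357, 0.2357).
r_{12} = q_1·v_2 = -1.8856.
u_2 = v_2 + 1.8856·q_1 = (0.2222, 1.4444, -0.5556).
‖u_2‖ = 1.5635, so q_2 = (0.1421, 0.9239, -0.3553).

Q = [[-0.9428, 0.1421], [0.2357, 0.9239], [0.2357, -0.3553]], R = [[4.2426, -1.8856], [0.0000, 1.5635]]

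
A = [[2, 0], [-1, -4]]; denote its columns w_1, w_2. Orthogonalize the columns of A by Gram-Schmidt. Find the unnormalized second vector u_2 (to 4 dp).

u_2 = (-1.6000, -3.2000)

w_1 = (2, -1); ‖w_1‖ = 2.2361, so q_1 = (0.8944, -0.4472).
q_1·w_2 = 0.8944·0 + (-0.4472)·(-4) = 1.7889.
u_2 = w_2 − 1.7889·q_1 = (-1.6000, -3.2000).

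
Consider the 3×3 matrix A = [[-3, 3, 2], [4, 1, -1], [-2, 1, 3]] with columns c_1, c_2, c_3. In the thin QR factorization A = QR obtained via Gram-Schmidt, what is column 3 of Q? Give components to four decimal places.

q_3 = (-0.3651, 0.1826, 0.9129)

c_1 = (-3, 4, -2); ‖c_1‖ = 5.3852, so q_1 = (-0.5571, 0.7428, -0.3714).
q_1·c_2 = (-0.5571)·3 + 0.7428·1 + (-0.3714)·1 = -1.2999.
u_2 = c_2 + 1.2999·q_1 = (2.2759, 1.9655, 0.5172).
‖u_2‖ = 3.0513, so q_2 = (0.7459, 0.6442, 0.1695).
q_1·c_3 = (-0.5571)·2 + 0.7428·(-1) + (-0.3714)·3 = -2.9711; q_2·c_3 = 0.7459·2 + 0.6442·(-1) + 0.1695·3 = 1.3561.
u_3 = c_3 + 2.9711·q_1 − 1.3561·q_2 = (-0.6667, 0.3333, 1.6667).
‖u_3‖ = 1.8257, so q_3 = (-0.3651, 0.1826, 0.9129).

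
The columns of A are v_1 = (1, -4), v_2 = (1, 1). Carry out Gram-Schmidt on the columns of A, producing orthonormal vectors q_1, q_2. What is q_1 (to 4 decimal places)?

q_1 = (0.2425, -0.9701)

v_1 = (1, -4); ‖v_1‖ = 4.1231, so q_1 = (0.2425, -0.9701).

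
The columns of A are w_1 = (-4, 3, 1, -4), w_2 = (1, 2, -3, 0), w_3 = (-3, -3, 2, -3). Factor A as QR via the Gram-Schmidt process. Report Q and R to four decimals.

e_1 = w_1/‖w_1‖ = (-4, 3, 1, -4)/6.4807 = (-0.6172, 0.4629, 0.1543, -0.6172).
r_{12} = e_1·w_2 = -0.1543.
u_2 = w_2 + 0.1543·e_1 = (0.9048, 2.0714, -2.9762, -0.0952).
‖u_2‖ = 3.7385, so e_2 = (0.2420, 0.5541, -0.7961, -0.0255).
r_{13} = e_1·w_3 = 2.6232; r_{23} = e_2·w_3 = -3.9041.
u_3 = w_3 − 2.6232·e_1 + 3.9041·e_2 = (-0.4361, -2.0511, -1.5128, -1.4804).
‖u_3‖ = 2.9795, so e_3 = (-0.1464, -0.6884, -0.5077, -0.4969).

Q = [[-0.6172, 0.2420, -0.1464], [0.4629, 0.5541, -0.6884], [0.1543, -0.7961, -0.5077], [-0.6172, -0.0255, -0.4969]], R = [[6.4807, -0.1543, 2.6232], [0.0000, 3.7385, -3.9041], [0.0000, 0.0000, 2.9795]]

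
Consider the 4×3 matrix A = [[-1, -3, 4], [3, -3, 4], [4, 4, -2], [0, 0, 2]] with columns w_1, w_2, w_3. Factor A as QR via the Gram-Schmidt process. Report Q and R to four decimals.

w_1 = (-1, 3, 4, 0); ‖w_1‖ = 5.0990, so e_1 = (-0.1961, 0.5883, 0.7845, 0.0000).
e_1·w_2 = (-0.1961)·(-3) + 0.5883·(-3) + 0.7845·4 + 0.0000·0 = 1.9612.
u_2 = w_2 − 1.9612·e_1 = (-2.6154, -4.1538, 2.4615, 0.0000).
‖u_2‖ = 5.4913, so e_2 = (-0.4763, -0.7564, 0.4483, 0.0000).
e_1·w_3 = (-0.1961)·4 + 0.5883·4 + 0.7845·(-2) + 0.0000·2 = 0.0000; e_2·w_3 = (-0.4763)·4 + (-0.7564)·4 + 0.4483·(-2) + 0.0000·2 = -5.8275.
u_3 = w_3 + 0.0000·e_1 + 5.8275·e_2 = (1.2245, -0.4082, 0.6122, 2.0000).
‖u_3‖ = 2.4578, so e_3 = (0.4982, -0.1661, 0.2491, 0.8137).

Q = [[-0.1961, -0.4763, 0.4982], [0.5883, -0.7564, -0.1661], [0.7845, 0.4483, 0.2491], [0.0000, 0.0000, 0.8137]], R = [[5.0990, 1.9612, 0.0000], [0.0000, 5.4913, -5.8275], [0.0000, 0.0000, 2.4578]]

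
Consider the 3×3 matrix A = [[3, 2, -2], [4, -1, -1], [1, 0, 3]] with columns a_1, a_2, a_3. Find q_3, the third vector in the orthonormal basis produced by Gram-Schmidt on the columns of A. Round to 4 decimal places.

q_3 = (-0.0891, -0.1782, 0.9800)

a_1 = (3, 4, 1); ‖a_1‖ = 5.0990, so q_1 = (0.5883, 0.7845, 0.1961).
q_1·a_2 = 0.5883·2 + 0.7845·(-1) + 0.1961·0 = 0.3922.
u_2 = a_2 − 0.3922·q_1 = (1.7692, -1.3077, -0.0769).
‖u_2‖ = 2.2014, so q_2 = (0.8037, -0.5940, -0.0349).
q_1·a_3 = 0.5883·(-2) + 0.7845·(-1) + 0.1961·3 = -1.3728; q_2·a_3 = 0.8037·(-2) + (-0.5940)·(-1) + (-0.0349)·3 = -1.1182.
u_3 = a_3 + 1.3728·q_1 + 1.1182·q_2 = (-0.2937, -0.5873, 3.2302).
‖u_3‖ = 3.2962, so q_3 = (-0.0891, -0.1782, 0.9800).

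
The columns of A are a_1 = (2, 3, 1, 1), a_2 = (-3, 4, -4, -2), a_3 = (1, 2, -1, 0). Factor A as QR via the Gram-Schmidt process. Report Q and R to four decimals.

Q = [[0.5164, -0.4472, 0.6901], [0.7746, 0.5963, -0.2070], [0.2582, -0.5963, -0.6901], [0.2582, -0.2981, -0.0690]], R = [[3.8730, 0.0000, 1.8074], [0.0000, 6.7082, 1.3416], [0.0000, 0.0000, 0.9661]]

a_1 = (2, 3, 1, 1); ‖a_1‖ = 3.8730, so e_1 = (0.5164, 0.7746, 0.2582, 0.2582).
e_1·a_2 = 0.5164·(-3) + 0.7746·4 + 0.2582·(-4) + 0.2582·(-2) = 0.0000.
u_2 = a_2 − 0.0000·e_1 = (-3.0000, 4.0000, -4.0000, -2.0000).
‖u_2‖ = 6.7082, so e_2 = (-0.4472, 0.5963, -0.5963, -0.2981).
e_1·a_3 = 0.5164·1 + 0.7746·2 + 0.2582·(-1) + 0.2582·0 = 1.8074; e_2·a_3 = (-0.4472)·1 + 0.5963·2 + (-0.5963)·(-1) + (-0.2981)·0 = 1.3416.
u_3 = a_3 − 1.8074·e_1 − 1.3416·e_2 = (0.6667, -0.2000, -0.6667, -0.0667).
‖u_3‖ = 0.9661, so e_3 = (0.6901, -0.2070, -0.6901, -0.0690).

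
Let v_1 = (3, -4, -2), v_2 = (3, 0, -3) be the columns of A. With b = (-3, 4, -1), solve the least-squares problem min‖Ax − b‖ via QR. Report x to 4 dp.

v_1 = (3, -4, -2); ‖v_1‖ = 5.3852, so e_1 = (0.5571, -0.7428, -0.3714).
e_1·v_2 = 0.5571·3 + (-0.7428)·0 + (-0.3714)·(-3) = 2.7854.
u_2 = v_2 − 2.7854·e_1 = (1.4483, 2.0690, -1.9655).
‖u_2‖ = 3.2002, so e_2 = (0.4526, 0.6465, -0.6142).
Qᵀb = (-4.2710, 1.8425).
Back-substitute: x_2 = 1.8425/3.2002 = 0.5758.
x_1 = (-4.2710 − 2.7854·0.5758)/5.3852 = -1.0909.

x = (-1.0909, 0.5758)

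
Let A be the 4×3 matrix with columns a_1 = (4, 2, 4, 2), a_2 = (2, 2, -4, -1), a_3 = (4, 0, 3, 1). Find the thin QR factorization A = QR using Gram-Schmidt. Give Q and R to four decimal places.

Q = [[0.6325, 0.5296, 0.5642], [0.3162, 0.4685, -0.7774], [0.6325, -0.6926, -0.0378], [0.3162, -0.1426, -0.2754]], R = [[6.3246, -0.9487, 4.7434], [0.0000, 4.9092, -0.1019], [0.0000, 0.0000, 1.8681]]

a_1 = (4, 2, 4, 2); ‖a_1‖ = 6.3246, so e_1 = (0.6325, 0.3162, 0.6325, 0.3162).
e_1·a_2 = 0.6325·2 + 0.3162·2 + 0.6325·(-4) + 0.3162·(-1) = -0.9487.
u_2 = a_2 + 0.9487·e_1 = (2.6000, 2.3000, -3.4000, -0.7000).
‖u_2‖ = 4.9092, so e_2 = (0.5296, 0.4685, -0.6926, -0.1426).
e_1·a_3 = 0.6325·4 + 0.3162·0 + 0.6325·3 + 0.3162·1 = 4.7434; e_2·a_3 = 0.5296·4 + 0.4685·0 + (-0.6926)·3 + (-0.1426)·1 = -0.1019.
u_3 = a_3 − 4.7434·e_1 + 0.1019·e_2 = (1.0539, -1.4523, -0.0705, -0.5145).
‖u_3‖ = 1.8681, so e_3 = (0.5642, -0.7774, -0.0378, -0.2754).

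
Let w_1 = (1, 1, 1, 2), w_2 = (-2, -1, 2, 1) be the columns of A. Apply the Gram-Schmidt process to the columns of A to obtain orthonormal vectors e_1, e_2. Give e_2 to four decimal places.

e_1 = w_1/‖w_1‖ = (1, 1, 1, 2)/2.6458 = (0.3780, 0.3780, 0.3780, 0.7559).
r_{12} = e_1·w_2 = 0.3780.
u_2 = w_2 − 0.3780·e_1 = (-2.1429, -1.1429, 1.8571, 0.7143).
‖u_2‖ = 3.1396, so e_2 = (-0.6825, -0.3640, 0.5915, 0.2275).

e_2 = (-0.6825, -0.3640, 0.5915, 0.2275)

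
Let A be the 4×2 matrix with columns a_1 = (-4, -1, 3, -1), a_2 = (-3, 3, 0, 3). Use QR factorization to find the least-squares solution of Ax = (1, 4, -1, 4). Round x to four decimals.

a_1 = (-4, -1, 3, -1); ‖a_1‖ = 5.1962, so e_1 = (-0.7698, -0.1925, 0.5774, -0.1925).
e_1·a_2 = (-0.7698)·(-3) + (-0.1925)·3 + 0.5774·0 + (-0.1925)·3 = 1.1547.
u_2 = a_2 − 1.1547·e_1 = (-2.1111, 3.2222, -0.6667, 3.2222).
‖u_2‖ = 5.0662, so e_2 = (-0.4167, 0.6360, -0.1316, 0.6360).
Qᵀb = (-2.8868, 4.8030).
Back-substitute: x_2 = 4.8030/5.0662 = 0.9481.
x_1 = (-2.8868 − 1.1547·0.9481)/5.1962 = -0.7662.

x = (-0.7662, 0.9481)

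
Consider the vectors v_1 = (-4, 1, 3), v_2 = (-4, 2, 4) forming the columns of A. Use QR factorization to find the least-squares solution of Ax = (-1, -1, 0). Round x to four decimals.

v_1 = (-4, 1, 3); ‖v_1‖ = 5.0990, so e_1 = (-0.7845, 0.1961, 0.5883).
e_1·v_2 = (-0.7845)·(-4) + 0.1961·2 + 0.5883·4 = 5.8835.
u_2 = v_2 − 5.8835·e_1 = (0.6154, 0.8462, 0.5385).
‖u_2‖ = 1.1767, so e_2 = (0.5230, 0.7191, 0.4576).
Qᵀb = (0.5883, -1.2421).
Back-substitute: x_2 = -1.2421/1.1767 = -1.0556.
x_1 = (0.5883 − 5.8835·(-1.0556))/5.0990 = 1.3333.

x = (1.3333, -1.0556)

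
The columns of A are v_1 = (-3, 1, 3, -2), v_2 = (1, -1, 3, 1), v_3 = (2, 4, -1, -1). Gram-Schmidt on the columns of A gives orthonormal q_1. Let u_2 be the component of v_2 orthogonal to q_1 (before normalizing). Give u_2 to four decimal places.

q_1 = v_1/‖v_1‖ = (-3, 1, 3, -2)/4.7958 = (-0.6255, 0.2085, 0.6255, -0.4170).
r_{12} = q_1·v_2 = 0.6255.
u_2 = v_2 − 0.6255·q_1 = (1.3913, -1.1304, 2.6087, 1.2609).

u_2 = (1.3913, -1.1304, 2.6087, 1.2609)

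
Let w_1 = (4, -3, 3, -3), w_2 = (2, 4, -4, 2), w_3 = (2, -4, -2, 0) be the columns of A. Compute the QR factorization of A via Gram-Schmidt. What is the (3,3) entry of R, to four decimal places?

w_1 = (4, -3, 3, -3); ‖w_1‖ = 6.5574, so q_1 = (0.6100, -0.4575, 0.4575, -0.4575).
q_1·w_2 = 0.6100·2 + (-0.4575)·4 + 0.4575·(-4) + (-0.4575)·2 = -3.3550.
u_2 = w_2 + 3.3550·q_1 = (4.0465, 2.4651, -2.4651, 0.4651).
‖u_2‖ = 5.3614, so q_2 = (0.7548, 0.4598, -0.4598, 0.0868).
q_1·w_3 = 0.6100·2 + (-0.4575)·(-4) + 0.4575·(-2) + (-0.4575)·0 = 2.1350; q_2·w_3 = 0.7548·2 + 0.4598·(-4) + (-0.4598)·(-2) + 0.0868·0 = 0.5899.
u_3 = w_3 − 2.1350·q_1 − 0.5899·q_2 = (0.2524, -3.2945, -2.7055, 0.9256).
r_{33} = ‖u_3‖ = 4.3697.

r_{33} = 4.3697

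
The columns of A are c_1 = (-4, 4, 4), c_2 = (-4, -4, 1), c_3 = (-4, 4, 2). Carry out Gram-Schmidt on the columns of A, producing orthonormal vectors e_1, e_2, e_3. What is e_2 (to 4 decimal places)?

c_1 = (-4, 4, 4); ‖c_1‖ = 6.9282, so e_1 = (-0.5774, 0.5774, 0.5774).
e_1·c_2 = (-0.5774)·(-4) + 0.5774·(-4) + 0.5774·1 = 0.5774.
u_2 = c_2 − 0.5774·e_1 = (-3.6667, -4.3333, 0.6667).
‖u_2‖ = 5.7155, so e_2 = (-0.6415, -0.7582, 0.1166).

e_2 = (-0.6415, -0.7582, 0.1166)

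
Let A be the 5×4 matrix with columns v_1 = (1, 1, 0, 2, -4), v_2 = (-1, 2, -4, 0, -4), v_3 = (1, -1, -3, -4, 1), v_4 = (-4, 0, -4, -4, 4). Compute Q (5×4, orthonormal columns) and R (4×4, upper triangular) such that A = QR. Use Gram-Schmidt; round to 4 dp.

Q = [[0.2132, -0.3629, 0.7250, -0.5452], [0.2132, 0.2512, -0.3307, -0.5236], [0.0000, -0.8188, -0.1691, 0.3202], [0.4264, -0.3164, -0.5522, -0.3570], [-0.8528, -0.1861, -0.1775, -0.4457]], R = [[4.6904, 3.6244, -2.5584, -5.9696], [0.0000, 4.8850, 2.9217, 5.2479], [0.0000, 0.0000, 3.5942, -0.7250], [0.0000, 0.0000, 0.0000, 0.5452]]

v_1 = (1, 1, 0, 2, -4); ‖v_1‖ = 4.6904, so q_1 = (0.2132, 0.2132, 0.0000, 0.4264, -0.8528).
q_1·v_2 = 0.2132·(-1) + 0.2132·2 + 0.0000·(-4) + 0.4264·0 + (-0.8528)·(-4) = 3.6244.
u_2 = v_2 − 3.6244·q_1 = (-1.7727, 1.2273, -4.0000, -1.5455, -0.9091).
‖u_2‖ = 4.8850, so q_2 = (-0.3629, 0.2512, -0.8188, -0.3164, -0.1861).
q_1·v_3 = 0.2132·1 + 0.2132·(-1) + 0.0000·(-3) + 0.4264·(-4) + (-0.8528)·1 = -2.5584; q_2·v_3 = (-0.3629)·1 + 0.2512·(-1) + (-0.8188)·(-3) + (-0.3164)·(-4) + (-0.1861)·1 = 2.9217.
u_3 = v_3 + 2.5584·q_1 − 2.9217·q_2 = (2.6057, -1.1886, -0.6076, -1.9848, -0.6381).
‖u_3‖ = 3.5942, so q_3 = (0.7250, -0.3307, -0.1691, -0.5522, -0.1775).
q_1·v_4 = 0.2132·(-4) + 0.2132·0 + 0.0000·(-4) + 0.4264·(-4) + (-0.8528)·4 = -5.9696; q_2·v_4 = (-0.3629)·(-4) + 0.2512·0 + (-0.8188)·(-4) + (-0.3164)·(-4) + (-0.1861)·4 = 5.2479; q_3·v_4 = 0.7250·(-4) + (-0.3307)·0 + (-0.1691)·(-4) + (-0.5522)·(-4) + (-0.1775)·4 = -0.7250.
u_4 = v_4 + 5.9696·q_1 − 5.2479·q_2 + 0.7250·q_3 = (-0.2973, -0.2855, 0.1746, -0.1946, -0.2430).
‖u_4‖ = 0.5452, so q_4 = (-0.5452, -0.5236, 0.3202, -0.3570, -0.4457).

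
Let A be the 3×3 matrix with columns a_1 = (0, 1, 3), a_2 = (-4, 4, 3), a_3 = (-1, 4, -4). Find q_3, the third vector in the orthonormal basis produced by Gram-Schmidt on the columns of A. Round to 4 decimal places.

a_1 = (0, 1, 3); ‖a_1‖ = 3.1623, so q_1 = (0.0000, 0.3162, 0.9487).
q_1·a_2 = 0.0000·(-4) + 0.3162·4 + 0.9487·3 = 4.1110.
u_2 = a_2 − 4.1110·q_1 = (-4.0000, 2.7000, -0.9000).
‖u_2‖ = 4.9092, so q_2 = (-0.8148, 0.5500, -0.1833).
q_1·a_3 = 0.0000·(-1) + 0.3162·4 + 0.9487·(-4) = -2.5298; q_2·a_3 = (-0.8148)·(-1) + 0.5500·4 + (-0.1833)·(-4) = 3.7481.
u_3 = a_3 + 2.5298·q_1 − 3.7481·q_2 = (2.0539, 2.7386, -0.9129).
‖u_3‖ = 3.5429, so q_3 = (0.5797, 0.7730, -0.2577).

q_3 = (0.5797, 0.7730, -0.2577)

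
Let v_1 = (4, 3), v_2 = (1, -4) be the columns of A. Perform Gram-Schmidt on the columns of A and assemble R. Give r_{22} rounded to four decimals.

e_1 = v_1/‖v_1‖ = (4, 3)/5.0000 = (0.8000, 0.6000).
r_{12} = e_1·v_2 = -1.6000.
u_2 = v_2 + 1.6000·e_1 = (2.2800, -3.0400).
r_{22} = ‖u_2‖ = 3.8000.

r_{22} = 3.8000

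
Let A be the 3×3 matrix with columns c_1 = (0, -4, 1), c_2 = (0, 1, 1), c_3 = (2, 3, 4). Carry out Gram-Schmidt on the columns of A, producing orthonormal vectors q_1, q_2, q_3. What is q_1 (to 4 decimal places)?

q_1 = (0.0000, -0.9701, 0.2425)

c_1 = (0, -4, 1); ‖c_1‖ = 4.1231, so q_1 = (0.0000, -0.9701, 0.2425).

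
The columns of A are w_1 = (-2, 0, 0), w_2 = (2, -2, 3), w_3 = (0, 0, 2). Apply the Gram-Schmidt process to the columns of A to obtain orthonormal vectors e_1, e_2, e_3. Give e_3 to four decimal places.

w_1 = (-2, 0, 0); ‖w_1‖ = 2.0000, so e_1 = (-1.0000, 0.0000, 0.0000).
e_1·w_2 = (-1.0000)·2 + 0.0000·(-2) + 0.0000·3 = -2.0000.
u_2 = w_2 + 2.0000·e_1 = (0.0000, -2.0000, 3.0000).
‖u_2‖ = 3.6056, so e_2 = (0.0000, -0.5547, 0.8321).
e_1·w_3 = (-1.0000)·0 + 0.0000·0 + 0.0000·2 = 0.0000; e_2·w_3 = 0.0000·0 + (-0.5547)·0 + 0.8321·2 = 1.6641.
u_3 = w_3 + 0.0000·e_1 − 1.6641·e_2 = (0.0000, 0.9231, 0.6154).
‖u_3‖ = 1.1094, so e_3 = (0.0000, 0.8321, 0.5547).

e_3 = (0.0000, 0.8321, 0.5547)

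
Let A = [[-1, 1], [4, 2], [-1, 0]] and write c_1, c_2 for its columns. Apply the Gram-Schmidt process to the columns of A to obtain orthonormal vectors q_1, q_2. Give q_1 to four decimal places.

c_1 = (-1, 4, -1); ‖c_1‖ = 4.2426, so q_1 = (-0.2357, 0.9428, -0.2357).

q_1 = (-0.2357, 0.9428, -0.2357)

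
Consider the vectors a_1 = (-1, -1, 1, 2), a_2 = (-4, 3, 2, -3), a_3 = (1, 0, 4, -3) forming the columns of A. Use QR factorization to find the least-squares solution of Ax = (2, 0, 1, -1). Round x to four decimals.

a_1 = (-1, -1, 1, 2); ‖a_1‖ = 2.6458, so q_1 = (-0.3780, -0.3780, 0.3780, 0.7559).
q_1·a_2 = (-0.3780)·(-4) + (-0.3780)·3 + 0.3780·2 + 0.7559·(-3) = -1.1339.
u_2 = a_2 + 1.1339·q_1 = (-4.4286, 2.5714, 2.4286, -2.1429).
‖u_2‖ = 6.0592, so q_2 = (-0.7309, 0.4244, 0.4008, -0.3537).
q_1·a_3 = (-0.3780)·1 + (-0.3780)·0 + 0.3780·4 + 0.7559·(-3) = -1.1339; q_2·a_3 = (-0.7309)·1 + 0.4244·0 + 0.4008·4 + (-0.3537)·(-3) = 1.9333.
u_3 = a_3 + 1.1339·q_1 − 1.9333·q_2 = (1.9844, -1.2490, 3.6537, -1.4591).
‖u_3‖ = 4.5800, so q_3 = (0.4333, -0.2727, 0.7977, -0.3186).
Qᵀb = (-1.1339, -0.7073, 1.9829).
Back-substitute: x_3 = 1.9829/4.5800 = 0.4329.
x_2 = (-0.7073 − 1.9333·0.4329)/6.0592 = -0.2549.
x_1 = (-1.1339 + 1.1339·(-0.2549) + 1.1339·0.4329)/2.6458 = -0.3523.

x = (-0.3523, -0.2549, 0.4329)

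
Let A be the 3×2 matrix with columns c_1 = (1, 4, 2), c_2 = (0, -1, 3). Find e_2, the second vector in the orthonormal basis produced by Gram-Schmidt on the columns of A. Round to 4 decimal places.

c_1 = (1, 4, 2); ‖c_1‖ = 4.5826, so e_1 = (0.2182, 0.8729, 0.4364).
e_1·c_2 = 0.2182·0 + 0.8729·(-1) + 0.4364·3 = 0.4364.
u_2 = c_2 − 0.4364·e_1 = (-0.0952, -1.3810, 2.8095).
‖u_2‖ = 3.1320, so e_2 = (-0.0304, -0.4409, 0.8970).

e_2 = (-0.0304, -0.4409, 0.8970)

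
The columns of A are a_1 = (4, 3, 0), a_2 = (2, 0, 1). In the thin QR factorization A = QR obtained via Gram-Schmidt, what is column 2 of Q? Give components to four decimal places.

a_1 = (4, 3, 0); ‖a_1‖ = 5.0000, so e_1 = (0.8000, 0.6000, 0.0000).
e_1·a_2 = 0.8000·2 + 0.6000·0 + 0.0000·1 = 1.6000.
u_2 = a_2 − 1.6000·e_1 = (0.7200, -0.9600, 1.0000).
‖u_2‖ = 1.5620, so e_2 = (0.4609, -0.6146, 0.6402).

e_2 = (0.4609, -0.6146, 0.6402)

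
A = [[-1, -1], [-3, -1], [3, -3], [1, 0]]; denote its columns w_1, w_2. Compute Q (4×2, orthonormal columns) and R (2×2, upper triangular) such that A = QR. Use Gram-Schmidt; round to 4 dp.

q_1 = w_1/‖w_1‖ = (-1, -3, 3, 1)/4.4721 = (-0.2236, -0.6708, 0.6708, 0.2236).
r_{12} = q_1·w_2 = -1.1180.
u_2 = w_2 + 1.1180·q_1 = (-1.2500, -1.7500, -2.2500, 0.2500).
‖u_2‖ = 3.1225, so q_2 = (-0.4003, -0.5604, -0.7206, 0.0801).

Q = [[-0.2236, -0.4003], [-0.6708, -0.5604], [0.6708, -0.7206], [0.2236, 0.0801]], R = [[4.4721, -1.1180], [0.0000, 3.1225]]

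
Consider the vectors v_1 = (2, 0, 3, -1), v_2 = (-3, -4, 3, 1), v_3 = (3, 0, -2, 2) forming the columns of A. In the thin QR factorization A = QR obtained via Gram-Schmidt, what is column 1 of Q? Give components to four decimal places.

q_1 = (0.5345, 0.0000, 0.8018, -0.2673)

v_1 = (2, 0, 3, -1); ‖v_1‖ = 3.7417, so q_1 = (0.5345, 0.0000, 0.8018, -0.2673).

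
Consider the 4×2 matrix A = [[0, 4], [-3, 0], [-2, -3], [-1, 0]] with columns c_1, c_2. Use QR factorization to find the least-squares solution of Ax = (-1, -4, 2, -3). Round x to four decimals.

x = (1.0669, -0.6561)

c_1 = (0, -3, -2, -1); ‖c_1‖ = 3.7417, so e_1 = (0.0000, -0.8018, -0.5345, -0.2673).
e_1·c_2 = 0.0000·4 + (-0.8018)·0 + (-0.5345)·(-3) + (-0.2673)·0 = 1.6036.
u_2 = c_2 − 1.6036·e_1 = (4.0000, 1.2857, -2.1429, 0.4286).
‖u_2‖ = 4.7359, so e_2 = (0.8446, 0.2715, -0.4525, 0.0905).
Qᵀb = (2.9399, -3.1070).
Back-substitute: x_2 = -3.1070/4.7359 = -0.6561.
x_1 = (2.9399 − 1.6036·(-0.6561))/3.7417 = 1.0669.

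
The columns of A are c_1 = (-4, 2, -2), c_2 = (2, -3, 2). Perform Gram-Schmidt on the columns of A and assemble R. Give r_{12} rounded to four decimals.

c_1 = (-4, 2, -2); ‖c_1‖ = 4.8990, so q_1 = (-0.8165, 0.4082, -0.4082).
r_{12} = q_1·c_2 = -3.6742.

r_{12} = -3.6742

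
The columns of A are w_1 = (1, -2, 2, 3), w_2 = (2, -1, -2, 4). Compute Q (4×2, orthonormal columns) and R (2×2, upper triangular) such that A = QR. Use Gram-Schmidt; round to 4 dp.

w_1 = (1, -2, 2, 3); ‖w_1‖ = 4.2426, so q_1 = (0.2357, -0.4714, 0.4714, 0.7071).
q_1·w_2 = 0.2357·2 + (-0.4714)·(-1) + 0.4714·(-2) + 0.7071·4 = 2.8284.
u_2 = w_2 − 2.8284·q_1 = (1.3333, 0.3333, -3.3333, 2.0000).
‖u_2‖ = 4.1231, so q_2 = (0.3234, 0.0808, -0.8085, 0.4851).

Q = [[0.2357, 0.3234], [-0.4714, 0.0808], [0.4714, -0.8085], [0.7071, 0.4851]], R = [[4.2426, 2.8284], [0.0000, 4.1231]]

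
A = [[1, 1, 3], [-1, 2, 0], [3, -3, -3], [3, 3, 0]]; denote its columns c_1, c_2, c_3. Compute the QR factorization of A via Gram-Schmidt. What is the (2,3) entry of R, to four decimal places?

c_1 = (1, -1, 3, 3); ‖c_1‖ = 4.4721, so e_1 = (0.2236, -0.2236, 0.6708, 0.6708).
e_1·c_2 = 0.2236·1 + (-0.2236)·2 + 0.6708·(-3) + 0.6708·3 = -0.2236.
u_2 = c_2 + 0.2236·e_1 = (1.0500, 1.9500, -2.8500, 3.1500).
‖u_2‖ = 4.7906, so e_2 = (0.2192, 0.4070, -0.5949, 0.6575).
r_{23} = e_2·c_3 = 2.4423.

r_{23} = 2.4423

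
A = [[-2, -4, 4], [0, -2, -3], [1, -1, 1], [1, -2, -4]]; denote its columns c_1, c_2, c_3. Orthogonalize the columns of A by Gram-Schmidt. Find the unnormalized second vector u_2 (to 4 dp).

u_2 = (-2.3333, -2.0000, -1.8333, -2.8333)

c_1 = (-2, 0, 1, 1); ‖c_1‖ = 2.4495, so e_1 = (-0.8165, 0.0000, 0.4082, 0.4082).
e_1·c_2 = (-0.8165)·(-4) + 0.0000·(-2) + 0.4082·(-1) + 0.4082·(-2) = 2.0412.
u_2 = c_2 − 2.0412·e_1 = (-2.3333, -2.0000, -1.8333, -2.8333).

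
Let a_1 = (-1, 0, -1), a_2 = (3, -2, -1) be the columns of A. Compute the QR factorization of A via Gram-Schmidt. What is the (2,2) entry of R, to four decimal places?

r_{22} = 3.4641

e_1 = a_1/‖a_1‖ = (-1, 0, -1)/1.4142 = (-0.7071, 0.0000, -0.7071).
r_{12} = e_1·a_2 = -1.4142.
u_2 = a_2 + 1.4142·e_1 = (2.0000, -2.0000, -2.0000).
r_{22} = ‖u_2‖ = 3.4641.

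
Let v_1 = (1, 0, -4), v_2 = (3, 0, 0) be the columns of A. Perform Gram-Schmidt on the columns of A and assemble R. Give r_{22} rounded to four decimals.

r_{22} = 2.9104

q_1 = v_1/‖v_1‖ = (1, 0, -4)/4.1231 = (0.2425, 0.0000, -0.9701).
r_{12} = q_1·v_2 = 0.7276.
u_2 = v_2 − 0.7276·q_1 = (2.8235, 0.0000, 0.7059).
r_{22} = ‖u_2‖ = 2.9104.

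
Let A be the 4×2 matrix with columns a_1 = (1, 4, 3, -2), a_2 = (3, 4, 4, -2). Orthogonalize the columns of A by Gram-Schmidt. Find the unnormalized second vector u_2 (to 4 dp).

u_2 = (1.8333, -0.6667, 0.5000, 0.3333)

e_1 = a_1/‖a_1‖ = (1, 4, 3, -2)/5.4772 = (0.1826, 0.7303, 0.5477, -0.3651).
r_{12} = e_1·a_2 = 6.3901.
u_2 = a_2 − 6.3901·e_1 = (1.8333, -0.6667, 0.5000, 0.3333).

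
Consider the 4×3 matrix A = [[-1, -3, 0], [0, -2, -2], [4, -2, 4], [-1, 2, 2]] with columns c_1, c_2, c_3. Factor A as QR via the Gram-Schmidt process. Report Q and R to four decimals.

Q = [[-0.2357, -0.7927, 0.5273], [0.0000, -0.4678, -0.4143], [0.9428, -0.1040, 0.3013], [-0.2357, 0.3768, 0.6779]], R = [[4.2426, -1.6499, 3.2998], [0.0000, 4.2753, 1.2735], [0.0000, 0.0000, 3.3896]]

e_1 = c_1/‖c_1‖ = (-1, 0, 4, -1)/4.2426 = (-0.2357, 0.0000, 0.9428, -0.2357).
r_{12} = e_1·c_2 = -1.6499.
u_2 = c_2 + 1.6499·e_1 = (-3.3889, -2.0000, -0.4444, 1.6111).
‖u_2‖ = 4.2753, so e_2 = (-0.7927, -0.4678, -0.1040, 0.3768).
r_{13} = e_1·c_3 = 3.2998; r_{23} = e_2·c_3 = 1.2735.
u_3 = c_3 − 3.2998·e_1 − 1.2735·e_2 = (1.7872, -1.4043, 1.0213, 2.2979).
‖u_3‖ = 3.3896, so e_3 = (0.5273, -0.4143, 0.3013, 0.6779).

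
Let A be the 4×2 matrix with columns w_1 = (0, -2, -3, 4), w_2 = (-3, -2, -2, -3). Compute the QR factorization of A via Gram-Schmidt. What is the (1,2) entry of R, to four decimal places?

w_1 = (0, -2, -3, 4); ‖w_1‖ = 5.3852, so q_1 = (0.0000, -0.3714, -0.5571, 0.7428).
r_{12} = q_1·w_2 = -0.3714.

r_{12} = -0.3714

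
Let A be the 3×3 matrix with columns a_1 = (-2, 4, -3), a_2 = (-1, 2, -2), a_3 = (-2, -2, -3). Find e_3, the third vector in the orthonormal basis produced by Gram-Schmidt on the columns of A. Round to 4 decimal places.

e_3 = (-0.8944, -0.4472, 0.0000)

e_1 = a_1/‖a_1‖ = (-2, 4, -3)/5.3852 = (-0.3714, 0.7428, -0.5571).
r_{12} = e_1·a_2 = 2.9711.
u_2 = a_2 − 2.9711·e_1 = (0.1034, -0.2069, -0.3448).
‖u_2‖ = 0.4152, so e_2 = (0.2491, -0.4983, -0.8305).
r_{13} = e_1·a_3 = 0.9285; r_{23} = e_2·a_3 = 2.9896.
u_3 = a_3 − 0.9285·e_1 − 2.9896·e_2 = (-2.4000, -1.2000, 0.0000).
‖u_3‖ = 2.6833, so e_3 = (-0.8944, -0.4472, 0.0000).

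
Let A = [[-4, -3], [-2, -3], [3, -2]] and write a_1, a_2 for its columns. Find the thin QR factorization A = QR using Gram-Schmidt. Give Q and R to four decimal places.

Q = [[-0.7428, -0.3258], [-0.3714, -0.5264], [0.5571, -0.7854]], R = [[5.3852, 2.2283], [0.0000, 4.1273]]

q_1 = a_1/‖a_1‖ = (-4, -2, 3)/5.3852 = (-0.7428, -0.3714, 0.5571).
r_{12} = q_1·a_2 = 2.2283.
u_2 = a_2 − 2.2283·q_1 = (-1.3448, -2.1724, -3.2414).
‖u_2‖ = 4.1273, so q_2 = (-0.3258, -0.5264, -0.7854).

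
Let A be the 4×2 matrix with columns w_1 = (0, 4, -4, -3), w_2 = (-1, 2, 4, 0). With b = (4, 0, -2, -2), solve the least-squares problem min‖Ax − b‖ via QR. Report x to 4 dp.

x = (0.2484, -0.4768)

w_1 = (0, 4, -4, -3); ‖w_1‖ = 6.4031, so q_1 = (0.0000, 0.6247, -0.6247, -0.4685).
q_1·w_2 = 0.0000·(-1) + 0.6247·2 + (-0.6247)·4 + (-0.4685)·0 = -1.2494.
u_2 = w_2 + 1.2494·q_1 = (-1.0000, 2.7805, 3.2195, -0.5854).
‖u_2‖ = 4.4090, so q_2 = (-0.2268, 0.6306, 0.7302, -0.1328).
Qᵀb = (2.1864, -2.1021).
Back-substitute: x_2 = -2.1021/4.4090 = -0.4768.
x_1 = (2.1864 + 1.2494·(-0.4768))/6.4031 = 0.2484.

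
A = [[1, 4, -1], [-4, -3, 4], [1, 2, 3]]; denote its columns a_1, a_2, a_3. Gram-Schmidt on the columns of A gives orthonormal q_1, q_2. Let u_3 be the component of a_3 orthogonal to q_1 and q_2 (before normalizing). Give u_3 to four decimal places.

a_1 = (1, -4, 1); ‖a_1‖ = 4.2426, so q_1 = (0.2357, -0.9428, 0.2357).
q_1·a_2 = 0.2357·4 + (-0.9428)·(-3) + 0.2357·2 = 4.2426.
u_2 = a_2 − 4.2426·q_1 = (3.0000, 1.0000, 1.0000).
‖u_2‖ = 3.3166, so q_2 = (0.9045, 0.3015, 0.3015).
q_1·a_3 = 0.2357·(-1) + (-0.9428)·4 + 0.2357·3 = -3.2998; q_2·a_3 = 0.9045·(-1) + 0.3015·4 + 0.3015·3 = 1.2060.
u_3 = a_3 + 3.2998·q_1 − 1.2060·q_2 = (-1.3131, 0.5253, 3.4141).

u_3 = (-1.3131, 0.5253, 3.4141)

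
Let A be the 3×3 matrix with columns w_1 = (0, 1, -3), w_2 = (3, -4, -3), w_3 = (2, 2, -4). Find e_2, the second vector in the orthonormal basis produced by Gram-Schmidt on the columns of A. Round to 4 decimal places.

e_2 = (0.5345, -0.8018, -0.2673)

w_1 = (0, 1, -3); ‖w_1‖ = 3.1623, so e_1 = (0.0000, 0.3162, -0.9487).
e_1·w_2 = 0.0000·3 + 0.3162·(-4) + (-0.9487)·(-3) = 1.5811.
u_2 = w_2 − 1.5811·e_1 = (3.0000, -4.5000, -1.5000).
‖u_2‖ = 5.6125, so e_2 = (0.5345, -0.8018, -0.2673).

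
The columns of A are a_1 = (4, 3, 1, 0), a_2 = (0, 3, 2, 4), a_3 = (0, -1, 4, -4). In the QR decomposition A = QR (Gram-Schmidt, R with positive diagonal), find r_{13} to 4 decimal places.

q_1 = a_1/‖a_1‖ = (4, 3, 1, 0)/5.0990 = (0.7845, 0.5883, 0.1961, 0.0000).
r_{13} = q_1·a_3 = 0.1961.

r_{13} = 0.1961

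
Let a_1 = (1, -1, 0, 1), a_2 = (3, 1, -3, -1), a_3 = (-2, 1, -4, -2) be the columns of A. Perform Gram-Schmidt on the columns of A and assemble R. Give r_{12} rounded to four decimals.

r_{12} = 0.5774

a_1 = (1, -1, 0, 1); ‖a_1‖ = 1.7321, so q_1 = (0.5774, -0.5774, 0.0000, 0.5774).
r_{12} = q_1·a_2 = 0.5774.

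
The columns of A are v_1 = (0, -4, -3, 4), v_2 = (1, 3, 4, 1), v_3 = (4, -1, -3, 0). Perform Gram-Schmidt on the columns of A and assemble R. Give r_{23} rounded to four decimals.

e_1 = v_1/‖v_1‖ = (0, -4, -3, 4)/6.4031 = (0.0000, -0.6247, -0.4685, 0.6247).
r_{12} = e_1·v_2 = -3.1235.
u_2 = v_2 + 3.1235·e_1 = (1.0000, 1.0488, 2.5366, 2.9512).
‖u_2‖ = 4.1526, so e_2 = (0.2408, 0.2526, 0.6108, 0.7107).
r_{23} = e_2·v_3 = -1.1218.

r_{23} = -1.1218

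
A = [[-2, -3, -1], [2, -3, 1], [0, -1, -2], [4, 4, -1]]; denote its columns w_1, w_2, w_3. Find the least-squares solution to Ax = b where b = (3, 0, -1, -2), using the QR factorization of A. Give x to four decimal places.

x = (-0.4043, -0.2685, 0.0661)

w_1 = (-2, 2, 0, 4); ‖w_1‖ = 4.8990, so e_1 = (-0.4082, 0.4082, 0.0000, 0.8165).
e_1·w_2 = (-0.4082)·(-3) + 0.4082·(-3) + 0.0000·(-1) + 0.8165·4 = 3.2660.
u_2 = w_2 − 3.2660·e_1 = (-1.6667, -4.3333, -1.0000, 1.3333).
‖u_2‖ = 4.9329, so e_2 = (-0.3379, -0.8785, -0.2027, 0.2703).
e_1·w_3 = (-0.4082)·(-1) + 0.4082·1 + 0.0000·(-2) + 0.8165·(-1) = 0.0000; e_2·w_3 = (-0.3379)·(-1) + (-0.8785)·1 + (-0.2027)·(-2) + 0.2703·(-1) = -0.4054.
u_3 = w_3 + 0.0000·e_1 + 0.4054·e_2 = (-1.1370, 0.6438, -2.0822, -0.8904).
‖u_3‖ = 2.6145, so e_3 = (-0.4349, 0.2463, -0.7964, -0.3406).
Qᵀb = (-2.8577, -1.3515, 0.1729).
Back-substitute: x_3 = 0.1729/2.6145 = 0.0661.
x_2 = (-1.3515 + 0.4054·0.0661)/4.9329 = -0.2685.
x_1 = (-2.8577 − 3.2660·(-0.2685) + 0.0000·0.0661)/4.8990 = -0.4043.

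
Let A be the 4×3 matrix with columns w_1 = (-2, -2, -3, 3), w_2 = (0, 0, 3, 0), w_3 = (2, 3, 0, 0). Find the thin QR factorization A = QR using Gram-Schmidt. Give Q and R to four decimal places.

q_1 = w_1/‖w_1‖ = (-2, -2, -3, 3)/5.0990 = (-0.3922, -0.3922, -0.5883, 0.5883).
r_{12} = q_1·w_2 = -1.7650.
u_2 = w_2 + 1.7650·q_1 = (-0.6923, -0.6923, 1.9615, 1.0385).
‖u_2‖ = 2.4258, so q_2 = (-0.2854, -0.2854, 0.8086, 0.4281).
r_{13} = q_1·w_3 = -1.9612; r_{23} = q_2·w_3 = -1.4270.
u_3 = w_3 + 1.9612·q_1 + 1.4270·q_2 = (0.8235, 1.8235, 0.0000, 1.7647).
‖u_3‖ = 2.6679, so q_3 = (0.3087, 0.6835, 0.0000, 0.6615).

Q = [[-0.3922, -0.2854, 0.3087], [-0.3922, -0.2854, 0.6835], [-0.5883, 0.8086, 0.0000], [0.5883, 0.4281, 0.6615]], R = [[5.0990, -1.7650, -1.9612], [0.0000, 2.4258, -1.4270], [0.0000, 0.0000, 2.6679]]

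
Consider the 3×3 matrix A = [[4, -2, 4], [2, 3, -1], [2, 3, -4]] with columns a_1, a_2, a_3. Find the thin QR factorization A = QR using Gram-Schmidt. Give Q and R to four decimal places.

q_1 = a_1/‖a_1‖ = (4, 2, 2)/4.8990 = (0.8165, 0.4082, 0.4082).
r_{12} = q_1·a_2 = 0.8165.
u_2 = a_2 − 0.8165·q_1 = (-2.6667, 2.6667, 2.6667).
‖u_2‖ = 4.6188, so q_2 = (-0.5774, 0.5774, 0.5774).
r_{13} = q_1·a_3 = 1.2247; r_{23} = q_2·a_3 = -5.1962.
u_3 = a_3 − 1.2247·q_1 + 5.1962·q_2 = (0.0000, 1.5000, -1.5000).
‖u_3‖ = 2.1213, so q_3 = (0.0000, 0.7071, -0.7071).

Q = [[0.8165, -0.5774, 0.0000], [0.4082, 0.5774, 0.7071], [0.4082, 0.5774, -0.7071]], R = [[4.8990, 0.8165, 1.2247], [0.0000, 4.6188, -5.1962], [0.0000, 0.0000, 2.1213]]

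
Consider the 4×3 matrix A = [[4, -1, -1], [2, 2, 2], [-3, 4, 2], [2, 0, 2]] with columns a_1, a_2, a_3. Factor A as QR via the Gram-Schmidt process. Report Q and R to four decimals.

e_1 = a_1/‖a_1‖ = (4, 2, -3, 2)/5.7446 = (0.6963, 0.3482, -0.5222, 0.3482).
r_{12} = e_1·a_2 = -2.0889.
u_2 = a_2 + 2.0889·e_1 = (0.4545, 2.7273, 2.9091, 0.7273).
‖u_2‖ = 4.0788, so e_2 = (0.1114, 0.6687, 0.7132, 0.1783).
r_{13} = e_1·a_3 = -0.3482; r_{23} = e_2·a_3 = 3.0089.
u_3 = a_3 + 0.3482·e_1 − 3.0089·e_2 = (-1.0929, 0.1093, -0.3279, 1.5847).
‖u_3‖ = 1.9558, so e_3 = (-0.5588, 0.0559, -0.1676, 0.8103).

Q = [[0.6963, 0.1114, -0.5588], [0.3482, 0.6687, 0.0559], [-0.5222, 0.7132, -0.1676], [0.3482, 0.1783, 0.8103]], R = [[5.7446, -2.0889, -0.3482], [0.0000, 4.0788, 3.0089], [0.0000, 0.0000, 1.9558]]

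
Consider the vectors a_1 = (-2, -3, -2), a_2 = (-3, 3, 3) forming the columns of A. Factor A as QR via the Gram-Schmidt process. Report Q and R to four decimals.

Q = [[-0.4851, -0.8608], [-0.7276, 0.2994], [-0.4851, 0.4117]], R = [[4.1231, -2.1828], [0.0000, 4.7154]]

a_1 = (-2, -3, -2); ‖a_1‖ = 4.1231, so e_1 = (-0.4851, -0.7276, -0.4851).
e_1·a_2 = (-0.4851)·(-3) + (-0.7276)·3 + (-0.4851)·3 = -2.1828.
u_2 = a_2 + 2.1828·e_1 = (-4.0588, 1.4118, 1.9412).
‖u_2‖ = 4.7154, so e_2 = (-0.8608, 0.2994, 0.4117).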